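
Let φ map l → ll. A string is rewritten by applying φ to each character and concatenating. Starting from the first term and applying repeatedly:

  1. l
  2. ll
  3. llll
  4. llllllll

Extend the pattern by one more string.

llllllllllllllll

Apply φ to llllllll symbol by symbol: l→ll, l→ll, l→ll, l→ll, l→ll, l→ll, l→ll, l→ll; joined: ll ll ll ll ll ll ll ll.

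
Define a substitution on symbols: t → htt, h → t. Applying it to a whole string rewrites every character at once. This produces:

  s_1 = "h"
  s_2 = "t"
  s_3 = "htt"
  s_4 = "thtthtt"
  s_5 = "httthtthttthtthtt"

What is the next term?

Applying the rule to each of the 17 symbols of httthtthttthtthtt gives the pieces t htt htt htt t htt htt t htt htt htt t htt htt t htt htt, which concatenate to the answer.

thtthtthttthtthttthtthtthttthtthttthtthtt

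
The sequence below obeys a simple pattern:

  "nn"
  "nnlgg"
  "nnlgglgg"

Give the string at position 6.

Each term is the previous one with lgg appended.
From nnlgglgg, 3 further steps: nnlgglgg → nnlgglgglgg → nnlgglgglgglgg → (answer).

nnlgglgglgglgglgg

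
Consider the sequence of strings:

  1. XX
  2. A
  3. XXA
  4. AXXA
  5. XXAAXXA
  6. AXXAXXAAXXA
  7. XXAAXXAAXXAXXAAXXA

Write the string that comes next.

From term 3 onward, concatenate the second-to-last term with the last: XX·A = XXA, A·XXA = AXXA, …
The next term joins AXXAXXAAXXA and XXAAXXAAXXAXXAAXXA.

AXXAXXAAXXAXXAAXXAAXXAXXAAXXA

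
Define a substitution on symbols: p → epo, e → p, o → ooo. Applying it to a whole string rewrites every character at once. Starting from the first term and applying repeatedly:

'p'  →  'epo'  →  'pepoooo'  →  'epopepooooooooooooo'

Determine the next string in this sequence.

Replace each of the 19 characters of epopepooooooooooooo in place — p epo ooo epo p epo ooo ooo ooo ooo ooo ooo ooo ooo ooo ooo ooo ooo ooo — and concatenate.

pepooooepopepoooooooooooooooooooooooooooooooooooooooo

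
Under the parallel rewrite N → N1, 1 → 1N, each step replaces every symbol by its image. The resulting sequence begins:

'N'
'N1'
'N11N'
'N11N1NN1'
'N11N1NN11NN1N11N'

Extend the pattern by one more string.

Replace each of the 16 characters of N11N1NN11NN1N11N in place — N1 1N 1N N1 1N N1 N1 1N 1N N1 N1 1N N1 1N 1N N1 — and concatenate.

N11N1NN11NN1N11N1NN1N11NN11N1NN1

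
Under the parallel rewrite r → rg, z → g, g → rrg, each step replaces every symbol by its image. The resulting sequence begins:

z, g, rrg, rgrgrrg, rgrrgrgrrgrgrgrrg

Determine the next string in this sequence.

Applying the rule to each of the 17 symbols of rgrrgrgrrgrgrgrrg gives the pieces rg rrg rg rg rrg rg rrg rg rg rrg rg rrg rg rrg rg rg rrg, which concatenate to the answer.

rgrrgrgrgrrgrgrrgrgrgrrgrgrrgrgrrgrgrgrrg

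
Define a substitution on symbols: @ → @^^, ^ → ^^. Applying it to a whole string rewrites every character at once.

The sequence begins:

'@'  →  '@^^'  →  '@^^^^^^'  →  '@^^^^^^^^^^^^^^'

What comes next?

@^^^^^^^^^^^^^^^^^^^^^^^^^^^^^^

φ(@^^^^^^^^^^^^^^) expands symbol-by-symbol to @^^ ^^ ^^ ^^ ^^ ^^ ^^ ^^ ^^ ^^ ^^ ^^ ^^ ^^ ^^; joining the 15 pieces gives the next term.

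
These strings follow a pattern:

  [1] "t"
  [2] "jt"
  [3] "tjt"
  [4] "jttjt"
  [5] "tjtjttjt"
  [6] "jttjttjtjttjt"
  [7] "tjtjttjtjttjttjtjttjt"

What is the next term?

jttjttjtjttjttjtjttjtjttjttjtjttjt

This is a Fibonacci-style word recurrence s(k) = s(k−2)·s(k−1): e.g. t·jt = tjt.
Continuing: jttjttjtjttjt · tjtjttjtjttjttjtjttjt gives term 8.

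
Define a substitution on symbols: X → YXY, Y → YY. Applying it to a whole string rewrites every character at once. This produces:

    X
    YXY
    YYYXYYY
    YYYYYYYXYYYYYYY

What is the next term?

Rewriting the 15 symbols of YYYYYYYXYYYYYYY one by one yields YY YY YY YY YY YY YY YXY YY YY YY YY YY YY YY; concatenated:

YYYYYYYYYYYYYYYXYYYYYYYYYYYYYYY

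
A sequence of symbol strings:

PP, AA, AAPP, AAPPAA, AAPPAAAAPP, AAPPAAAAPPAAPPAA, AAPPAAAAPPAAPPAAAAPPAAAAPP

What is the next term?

AAPPAAAAPPAAPPAAAAPPAAAAPPAAPPAAAAPPAAPPAA

From term 3 onward, concatenate the last term with the second-to-last: AA·PP = AAPP, AAPP·AA = AAPPAA, …
The next term joins AAPPAAAAPPAAPPAAAAPPAAAAPP and AAPPAAAAPPAAPPAA.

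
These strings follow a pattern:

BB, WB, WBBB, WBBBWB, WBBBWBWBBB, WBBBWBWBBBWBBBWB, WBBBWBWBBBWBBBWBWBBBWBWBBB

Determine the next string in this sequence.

Each term (from the third on) is the previous term followed by the one before it: term 3 = WB·BB = WBBB.
Continuing: WBBBWBWBBBWBBBWBWBBBWBWBBB · WBBBWBWBBBWBBBWB gives term 8.

WBBBWBWBBBWBBBWBWBBBWBWBBBWBBBWBWBBBWBBBWB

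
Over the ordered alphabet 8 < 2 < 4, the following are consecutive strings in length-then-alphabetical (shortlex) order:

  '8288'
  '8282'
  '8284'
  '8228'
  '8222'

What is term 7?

8248

Advancing 2 positions from 8222 through 8222 → 8224 reaches term 7.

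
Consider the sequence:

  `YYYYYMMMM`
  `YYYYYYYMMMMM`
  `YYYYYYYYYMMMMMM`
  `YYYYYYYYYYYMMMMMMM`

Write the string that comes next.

YYYYYYYYYYYYYMMMMMMMM

Term n consists of 2n+1 Y's, followed by n+2 M's, where the shown terms are n = 2, 3, 4, 5.
At n = 6 the blocks have lengths 13, 8.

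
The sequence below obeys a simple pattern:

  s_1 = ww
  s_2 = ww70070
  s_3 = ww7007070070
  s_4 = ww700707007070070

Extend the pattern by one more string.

Every step adds 70070 to the end: s(k+1) = s(k)·70070.
Applying this once more to ww700707007070070:

ww70070700707007070070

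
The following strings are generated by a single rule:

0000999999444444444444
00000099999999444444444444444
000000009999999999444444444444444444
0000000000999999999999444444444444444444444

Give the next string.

Term n consists of 2n-2 0's, followed by 2n 9's, followed by 3n+3 4's, where the shown terms are n = 3, 4, 5, 6.
For the next term, n = 7, so the run lengths are 12, 14, 24.

00000000000099999999999999444444444444444444444444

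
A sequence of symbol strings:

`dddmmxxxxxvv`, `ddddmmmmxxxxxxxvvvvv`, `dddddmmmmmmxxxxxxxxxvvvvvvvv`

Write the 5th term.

dddddddmmmmmmmmmmxxxxxxxxxxxxxvvvvvvvvvvvvvv

Each string has the form d^{n+2} m^{2n} x^{2n+3} v^{3n-1} (n = 1, 2, …).
For term 5, n = 5, so the run lengths are 7, 10, 13, 14.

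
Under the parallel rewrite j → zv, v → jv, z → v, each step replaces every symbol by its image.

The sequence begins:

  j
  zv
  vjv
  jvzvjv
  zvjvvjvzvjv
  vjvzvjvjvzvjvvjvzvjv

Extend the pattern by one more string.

jvzvjvvjvzvjvzvjvvjvzvjvjvzvjvvjvzvjv

Replace each of the 20 characters of vjvzvjvjvzvjvvjvzvjv in place — jv zv jv v jv zv jv zv jv v jv zv jv jv zv jv v jv zv jv — and concatenate.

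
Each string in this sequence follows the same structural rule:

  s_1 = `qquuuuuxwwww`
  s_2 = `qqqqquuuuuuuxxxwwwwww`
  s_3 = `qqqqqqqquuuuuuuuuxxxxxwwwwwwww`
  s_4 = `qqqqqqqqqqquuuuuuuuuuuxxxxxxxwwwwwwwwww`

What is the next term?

qqqqqqqqqqqqqquuuuuuuuuuuuuxxxxxxxxxwwwwwwwwwwww

Term n consists of 3n-1 q's, followed by 2n+3 u's, followed by 2n-1 x's, followed by 2n+2 w's (n = 1, 2, …).
Setting n = 5 gives 14, 13, 9, 12 characters in each block.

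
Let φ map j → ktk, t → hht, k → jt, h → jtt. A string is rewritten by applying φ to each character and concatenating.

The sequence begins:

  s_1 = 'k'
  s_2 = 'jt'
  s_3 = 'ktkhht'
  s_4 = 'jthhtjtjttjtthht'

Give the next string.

ktkhhtjttjtthhtktkhhtktkhhthhtktkhhthhtjttjtthht

φ(jthhtjtjttjtthht) expands symbol-by-symbol to ktk hht jtt jtt hht ktk hht ktk hht hht ktk hht hht jtt jtt hht; joining the 16 pieces gives the next term.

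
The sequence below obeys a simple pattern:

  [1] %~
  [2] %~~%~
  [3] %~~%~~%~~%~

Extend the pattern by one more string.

Each string is two copies of the previous one joined by '~'.
One more doubling of %~~%~~%~~%~ gives the answer.

%~~%~~%~~%~~%~~%~~%~~%~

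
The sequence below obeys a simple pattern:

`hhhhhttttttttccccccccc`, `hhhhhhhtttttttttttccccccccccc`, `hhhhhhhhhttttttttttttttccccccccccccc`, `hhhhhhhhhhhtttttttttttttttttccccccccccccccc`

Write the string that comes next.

Each string has the form h^{2n-1} t^{3n-1} c^{2n+3}, where the shown terms are n = 3, 4, 5, 6.
At n = 7 the blocks have lengths 13, 20, 17.

hhhhhhhhhhhhhttttttttttttttttttttccccccccccccccccc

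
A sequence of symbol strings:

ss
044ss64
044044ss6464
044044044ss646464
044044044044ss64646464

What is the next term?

s(k+1) = 044·s(k)·64, so each term gains 044 as a prefix and 64 as a suffix.
So the next term is 044·044044044044ss64646464·64.

044044044044044ss6464646464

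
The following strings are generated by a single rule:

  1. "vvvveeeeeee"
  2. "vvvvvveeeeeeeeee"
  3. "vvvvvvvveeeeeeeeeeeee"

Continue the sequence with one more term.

Reading off run lengths: v runs 4, 6, 8; e runs 7, 10, 13 — each is linear in n, where the shown terms are n = 2, 3, 4.
For the next term, n = 5, so the run lengths are 10, 16.

vvvvvvvvvveeeeeeeeeeeeeeee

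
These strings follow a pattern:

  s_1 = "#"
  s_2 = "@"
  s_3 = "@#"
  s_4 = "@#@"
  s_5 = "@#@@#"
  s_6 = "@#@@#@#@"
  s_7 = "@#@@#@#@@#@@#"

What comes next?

@#@@#@#@@#@@#@#@@#@#@

From term 3 onward, concatenate the last term with the second-to-last: @·# = @#, @#·@ = @#@, …
The next term joins @#@@#@#@@#@@# and @#@@#@#@.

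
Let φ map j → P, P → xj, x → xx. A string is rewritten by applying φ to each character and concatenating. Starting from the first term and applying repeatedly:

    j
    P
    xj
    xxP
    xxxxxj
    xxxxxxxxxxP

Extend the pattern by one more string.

xxxxxxxxxxxxxxxxxxxxxj

Apply φ to xxxxxxxxxxP symbol by symbol: x→xx, x→xx, x→xx, x→xx, x→xx, x→xx, x→xx, x→xx, x→xx, x→xx, P→xj; joined: xx xx xx xx xx xx xx xx xx xx xj.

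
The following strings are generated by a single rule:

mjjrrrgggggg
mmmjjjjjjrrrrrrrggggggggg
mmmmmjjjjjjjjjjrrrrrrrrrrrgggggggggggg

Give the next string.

mmmmmmmjjjjjjjjjjjjjjrrrrrrrrrrrrrrrggggggggggggggg

Each string has the form m^{2n-1} j^{4n-2} r^{4n-1} g^{3n+3} (n = 1, 2, …).
Setting n = 4 gives 7, 14, 15, 15 characters in each block.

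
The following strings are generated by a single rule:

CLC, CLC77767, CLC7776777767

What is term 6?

Every step adds 77767 to the end: s(k+1) = s(k)·77767.
From CLC7776777767, 3 further steps: CLC7776777767 → CLC777677776777767 → CLC77767777677776777767 → (answer).

CLC7776777767777677776777767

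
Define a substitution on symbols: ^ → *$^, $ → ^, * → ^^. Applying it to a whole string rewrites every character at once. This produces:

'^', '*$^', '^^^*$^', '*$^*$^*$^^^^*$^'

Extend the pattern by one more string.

^^^*$^^^^*$^^^^*$^*$^*$^*$^^^^*$^

Applying the rule to each of the 15 symbols of *$^*$^*$^^^^*$^ gives the pieces ^^ ^ *$^ ^^ ^ *$^ ^^ ^ *$^ *$^ *$^ *$^ ^^ ^ *$^, which concatenate to the answer.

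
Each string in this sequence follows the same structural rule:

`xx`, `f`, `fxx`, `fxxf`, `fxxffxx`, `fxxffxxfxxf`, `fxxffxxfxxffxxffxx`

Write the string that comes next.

From term 3 onward, concatenate the last term with the second-to-last: f·xx = fxx, fxx·f = fxxf, …
The next term joins fxxffxxfxxffxxffxx and fxxffxxfxxf.

fxxffxxfxxffxxffxxfxxffxxfxxf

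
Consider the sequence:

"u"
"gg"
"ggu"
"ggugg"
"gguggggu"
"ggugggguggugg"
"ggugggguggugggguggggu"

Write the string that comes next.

From term 3 onward, concatenate the last term with the second-to-last: gg·u = ggu, ggu·gg = ggugg, …
So term 8 is ggugggguggugggguggggu·ggugggguggugg.

gguggggugguggggugggguggugggguggugg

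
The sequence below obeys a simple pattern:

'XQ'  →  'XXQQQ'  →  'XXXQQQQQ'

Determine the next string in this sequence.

Reading off run lengths: X runs 1, 2, 3; Q runs 1, 3, 5 — each is linear in n (n = 1, 2, …).
Setting n = 4 gives 4, 7 characters in each block.

XXXXQQQQQQQ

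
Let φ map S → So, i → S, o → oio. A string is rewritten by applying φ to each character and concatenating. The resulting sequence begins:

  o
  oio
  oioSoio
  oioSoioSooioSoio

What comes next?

oioSoioSooioSoioSooiooioSoioSooioSoio

Applying the rule to each of the 16 symbols of oioSoioSooioSoio gives the pieces oio S oio So oio S oio So oio oio S oio So oio S oio, which concatenate to the answer.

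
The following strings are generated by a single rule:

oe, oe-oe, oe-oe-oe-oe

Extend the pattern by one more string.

oe-oe-oe-oe-oe-oe-oe-oe

s(k+1) = s(k)·-·s(k) — each term doubles the last with '-' between the halves.
So the next term is two copies of oe-oe-oe-oe with '-' between the halves.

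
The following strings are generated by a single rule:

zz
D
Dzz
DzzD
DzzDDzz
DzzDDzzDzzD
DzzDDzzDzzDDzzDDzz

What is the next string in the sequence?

From term 3 onward, concatenate the last term with the second-to-last: D·zz = Dzz, Dzz·D = DzzD, …
The next term joins DzzDDzzDzzDDzzDDzz and DzzDDzzDzzD.

DzzDDzzDzzDDzzDDzzDzzDDzzDzzD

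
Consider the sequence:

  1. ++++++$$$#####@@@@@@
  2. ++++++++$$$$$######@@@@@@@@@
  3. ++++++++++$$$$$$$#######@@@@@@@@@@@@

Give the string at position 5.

++++++++++++++$$$$$$$$$$$#########@@@@@@@@@@@@@@@@@@

Term n consists of 2n+2 +'s, followed by 2n-1 $'s, followed by n+3 #'s, followed by 3n @'s, where the shown terms are n = 2, 3, 4.
For term 5, n = 6, so the run lengths are 14, 11, 9, 18.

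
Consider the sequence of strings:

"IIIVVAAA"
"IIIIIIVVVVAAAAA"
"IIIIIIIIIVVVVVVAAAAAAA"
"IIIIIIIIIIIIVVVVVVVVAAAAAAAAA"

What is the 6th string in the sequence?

IIIIIIIIIIIIIIIIIIVVVVVVVVVVVVAAAAAAAAAAAAA

Each string has the form I^{3n} V^{2n} A^{2n+1} (n = 1, 2, …).
For term 6, n = 6, so the run lengths are 18, 12, 13.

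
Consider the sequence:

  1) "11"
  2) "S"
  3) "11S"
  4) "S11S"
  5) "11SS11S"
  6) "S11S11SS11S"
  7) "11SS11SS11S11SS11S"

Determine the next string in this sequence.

S11S11SS11S11SS11SS11S11SS11S

This is a Fibonacci-style word recurrence s(k) = s(k−2)·s(k−1): e.g. 11·S = 11S.
The next term joins S11S11SS11S and 11SS11SS11S11SS11S.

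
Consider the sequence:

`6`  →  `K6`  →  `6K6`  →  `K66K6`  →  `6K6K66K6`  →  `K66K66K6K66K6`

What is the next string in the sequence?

This is a Fibonacci-style word recurrence s(k) = s(k−2)·s(k−1): e.g. 6·K6 = 6K6.
Continuing: 6K6K66K6 · K66K66K6K66K6 gives term 7.

6K6K66K6K66K66K6K66K6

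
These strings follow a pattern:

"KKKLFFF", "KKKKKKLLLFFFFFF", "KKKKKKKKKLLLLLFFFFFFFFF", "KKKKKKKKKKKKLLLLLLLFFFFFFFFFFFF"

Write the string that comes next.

Reading off run lengths: K runs 3, 6, 9, 12; L runs 1, 3, 5, 7; F runs 3, 6, 9, 12 — each is linear in n (n = 1, 2, …).
At n = 5 the blocks have lengths 15, 9, 15.

KKKKKKKKKKKKKKKLLLLLLLLLFFFFFFFFFFFFFFF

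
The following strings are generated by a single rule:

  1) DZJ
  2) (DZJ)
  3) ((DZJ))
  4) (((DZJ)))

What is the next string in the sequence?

((((DZJ))))

Each term wraps the previous one in ( on the left and ) on the right.
So the next term is (·(((DZJ)))·).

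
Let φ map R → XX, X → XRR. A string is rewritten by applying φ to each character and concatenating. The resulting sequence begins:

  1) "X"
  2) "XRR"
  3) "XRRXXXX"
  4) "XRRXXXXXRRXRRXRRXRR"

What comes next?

XRRXXXXXRRXRRXRRXRRXRRXXXXXRRXXXXXRRXXXXXRRXXXX

Replace each of the 19 characters of XRRXXXXXRRXRRXRRXRR in place — XRR XX XX XRR XRR XRR XRR XRR XX XX XRR XX XX XRR XX XX XRR XX XX — and concatenate.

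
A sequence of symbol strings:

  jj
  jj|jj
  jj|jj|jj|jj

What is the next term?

Each string is two copies of the previous one joined by '|'.
So the next term is two copies of jj|jj|jj|jj with '|' between the halves.

jj|jj|jj|jj|jj|jj|jj|jj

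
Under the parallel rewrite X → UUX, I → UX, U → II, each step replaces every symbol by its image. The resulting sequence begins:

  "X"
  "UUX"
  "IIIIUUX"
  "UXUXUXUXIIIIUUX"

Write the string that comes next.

Replace each of the 15 characters of UXUXUXUXIIIIUUX in place — II UUX II UUX II UUX II UUX UX UX UX UX II II UUX — and concatenate.

IIUUXIIUUXIIUUXIIUUXUXUXUXUXIIIIUUX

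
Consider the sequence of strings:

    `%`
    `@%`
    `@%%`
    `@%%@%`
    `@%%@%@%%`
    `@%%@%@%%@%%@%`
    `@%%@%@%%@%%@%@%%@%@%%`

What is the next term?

This is a Fibonacci-style word recurrence s(k) = s(k−1)·s(k−2): e.g. @%·% = @%%.
Continuing: @%%@%@%%@%%@%@%%@%@%% · @%%@%@%%@%%@% gives term 8.

@%%@%@%%@%%@%@%%@%@%%@%%@%@%%@%%@%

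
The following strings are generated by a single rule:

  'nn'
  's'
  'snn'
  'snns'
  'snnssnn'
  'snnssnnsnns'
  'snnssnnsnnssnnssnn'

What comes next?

snnssnnsnnssnnssnnsnnssnnsnns

This is a Fibonacci-style word recurrence s(k) = s(k−1)·s(k−2): e.g. s·nn = snn.
Continuing: snnssnnsnnssnnssnn · snnssnnsnns gives term 8.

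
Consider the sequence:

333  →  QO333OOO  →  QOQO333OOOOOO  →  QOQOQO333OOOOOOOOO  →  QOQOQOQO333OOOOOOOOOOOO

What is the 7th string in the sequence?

Each term wraps the previous one in QO on the left and OOO on the right.
From QOQOQOQO333OOOOOOOOOOOO, 2 further steps: QOQOQOQO333OOOOOOOOOOOO → QOQOQOQOQO333OOOOOOOOOOOOOOO → (answer).

QOQOQOQOQOQO333OOOOOOOOOOOOOOOOOO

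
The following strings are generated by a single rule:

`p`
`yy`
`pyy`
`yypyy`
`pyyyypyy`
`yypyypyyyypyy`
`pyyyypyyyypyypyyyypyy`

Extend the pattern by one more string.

From term 3 onward, concatenate the second-to-last term with the last: p·yy = pyy, yy·pyy = yypyy, …
So term 8 is yypyypyyyypyy·pyyyypyyyypyypyyyypyy.

yypyypyyyypyypyyyypyyyypyypyyyypyy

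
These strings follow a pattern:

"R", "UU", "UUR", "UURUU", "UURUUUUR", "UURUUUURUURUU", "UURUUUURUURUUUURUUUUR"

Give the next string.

UURUUUURUURUUUURUUUURUURUUUURUURUU

From term 3 onward, concatenate the last term with the second-to-last: UU·R = UUR, UUR·UU = UURUU, …
Continuing: UURUUUURUURUUUURUUUUR · UURUUUURUURUU gives term 8.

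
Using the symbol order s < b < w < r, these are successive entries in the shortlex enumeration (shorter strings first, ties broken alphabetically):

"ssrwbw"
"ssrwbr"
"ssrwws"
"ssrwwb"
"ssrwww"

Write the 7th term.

Stepping forward 2 times from ssrwww: ssrwww → ssrwwr, then the target.

ssrwrs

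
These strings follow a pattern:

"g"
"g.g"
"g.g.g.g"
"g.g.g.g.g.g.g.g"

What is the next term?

g.g.g.g.g.g.g.g.g.g.g.g.g.g.g.g

Each string is two copies of the previous one joined by '.'.
One more doubling of g.g.g.g.g.g.g.g gives the answer.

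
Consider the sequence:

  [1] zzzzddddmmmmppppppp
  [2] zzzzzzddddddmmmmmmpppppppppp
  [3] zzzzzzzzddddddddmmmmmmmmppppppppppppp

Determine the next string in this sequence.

zzzzzzzzzzddddddddddmmmmmmmmmmpppppppppppppppp

Reading off run lengths: z runs 4, 6, 8; d runs 4, 6, 8; m runs 4, 6, 8; p runs 7, 10, 13 — each is linear in n, where the shown terms are n = 2, 3, 4.
For the next term, n = 5, so the run lengths are 10, 10, 10, 16.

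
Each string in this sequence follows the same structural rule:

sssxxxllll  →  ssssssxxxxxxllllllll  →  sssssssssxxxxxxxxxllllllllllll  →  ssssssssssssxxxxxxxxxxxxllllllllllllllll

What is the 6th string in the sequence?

Reading off run lengths: s runs 3, 6, 9, 12; x runs 3, 6, 9, 12; l runs 4, 8, 12, 16 — each is linear in n (n = 1, 2, …).
For term 6, n = 6, so the run lengths are 18, 18, 24.

ssssssssssssssssssxxxxxxxxxxxxxxxxxxllllllllllllllllllllllll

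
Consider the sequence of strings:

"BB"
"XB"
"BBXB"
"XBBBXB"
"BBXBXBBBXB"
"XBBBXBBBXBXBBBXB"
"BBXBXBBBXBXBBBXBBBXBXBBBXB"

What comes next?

XBBBXBBBXBXBBBXBBBXBXBBBXBXBBBXBBBXBXBBBXB

From term 3 onward, concatenate the second-to-last term with the last: BB·XB = BBXB, XB·BBXB = XBBBXB, …
Continuing: XBBBXBBBXBXBBBXB · BBXBXBBBXBXBBBXBBBXBXBBBXB gives term 8.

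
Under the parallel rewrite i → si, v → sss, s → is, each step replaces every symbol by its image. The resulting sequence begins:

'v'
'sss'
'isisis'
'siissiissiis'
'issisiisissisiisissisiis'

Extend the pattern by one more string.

siisissiissisiissiisissiissisiissiisissiissisiis

Replace each of the 24 characters of issisiisissisiisissisiis in place — si is is si is si si is si is is si is si si is si is is si is si si is — and concatenate.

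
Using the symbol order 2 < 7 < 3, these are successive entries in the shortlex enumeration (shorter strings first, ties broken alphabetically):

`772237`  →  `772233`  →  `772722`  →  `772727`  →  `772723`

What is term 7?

Continuing the enumeration 2 steps past 772723: 772723 → 772772 → (answer).

772777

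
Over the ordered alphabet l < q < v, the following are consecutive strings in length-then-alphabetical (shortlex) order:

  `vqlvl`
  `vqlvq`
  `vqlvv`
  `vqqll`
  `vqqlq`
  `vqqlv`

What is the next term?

Treat vqqlv as a base-3 numeral over the given alphabet and add one, carrying through any trailing v's.

vqqql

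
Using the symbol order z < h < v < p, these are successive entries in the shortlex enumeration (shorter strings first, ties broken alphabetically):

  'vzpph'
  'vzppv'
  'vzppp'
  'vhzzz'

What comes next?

The successor of vhzzz increments the rightmost position that isn't already p and resets every position after it to z.

vhzzh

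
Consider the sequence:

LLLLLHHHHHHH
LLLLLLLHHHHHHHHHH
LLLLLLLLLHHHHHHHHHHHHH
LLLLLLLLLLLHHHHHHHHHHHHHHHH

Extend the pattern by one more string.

The n-th term is 2n+1 L's then 3n+1 H's, where the shown terms are n = 2, 3, 4, 5.
Setting n = 6 gives 13, 19 characters in each block.

LLLLLLLLLLLLLHHHHHHHHHHHHHHHHHHH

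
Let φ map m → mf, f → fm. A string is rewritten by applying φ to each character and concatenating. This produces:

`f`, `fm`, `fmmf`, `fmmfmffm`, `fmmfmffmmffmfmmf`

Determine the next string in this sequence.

φ(fmmfmffmmffmfmmf) expands symbol-by-symbol to fm mf mf fm mf fm fm mf mf fm fm mf fm mf mf fm; joining the 16 pieces gives the next term.

fmmfmffmmffmfmmfmffmfmmffmmfmffm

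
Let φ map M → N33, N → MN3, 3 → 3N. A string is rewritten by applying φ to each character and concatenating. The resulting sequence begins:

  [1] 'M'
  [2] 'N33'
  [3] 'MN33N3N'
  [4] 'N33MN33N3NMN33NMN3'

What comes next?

MN33N3NN33MN33N3NMN33NMN3N33MN33N3NMN3N33MN33N

Applying the rule to each of the 18 symbols of N33MN33N3NMN33NMN3 gives the pieces MN3 3N 3N N33 MN3 3N 3N MN3 3N MN3 N33 MN3 3N 3N MN3 N33 MN3 3N, which concatenate to the answer.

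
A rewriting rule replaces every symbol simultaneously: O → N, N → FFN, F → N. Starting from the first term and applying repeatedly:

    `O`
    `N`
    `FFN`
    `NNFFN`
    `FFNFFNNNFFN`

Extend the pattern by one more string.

Apply φ to FFNFFNNNFFN symbol by symbol: F→N, F→N, N→FFN, F→N, F→N, N→FFN, N→FFN, N→FFN, F→N, F→N, N→FFN; joined: N N FFN N N FFN FFN FFN N N FFN.

NNFFNNNFFNFFNFFNNNFFN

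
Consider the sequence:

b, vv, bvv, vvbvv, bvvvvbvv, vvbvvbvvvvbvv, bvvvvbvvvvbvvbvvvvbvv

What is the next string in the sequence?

Each term (from the third on) is the two preceding terms concatenated in order: term 3 = b·vv = bvv.
Continuing: vvbvvbvvvvbvv · bvvvvbvvvvbvvbvvvvbvv gives term 8.

vvbvvbvvvvbvvbvvvvbvvvvbvvbvvvvbvv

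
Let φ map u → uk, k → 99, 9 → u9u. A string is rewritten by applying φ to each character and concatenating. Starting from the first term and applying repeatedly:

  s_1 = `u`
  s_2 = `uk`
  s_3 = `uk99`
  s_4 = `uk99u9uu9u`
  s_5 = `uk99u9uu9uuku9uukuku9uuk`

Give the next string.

Rewriting the 24 symbols of uk99u9uu9uuku9uukuku9uuk one by one yields uk 99 u9u u9u uk u9u uk uk u9u uk uk 99 uk u9u uk uk 99 uk 99 uk u9u uk uk 99; concatenated:

uk99u9uu9uuku9uukuku9uukuk99uku9uukuk99uk99uku9uukuk99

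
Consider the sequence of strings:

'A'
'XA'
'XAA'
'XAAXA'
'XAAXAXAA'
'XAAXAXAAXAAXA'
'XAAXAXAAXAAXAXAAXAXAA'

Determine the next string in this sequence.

XAAXAXAAXAAXAXAAXAXAAXAAXAXAAXAAXA

From term 3 onward, concatenate the last term with the second-to-last: XA·A = XAA, XAA·XA = XAAXA, …
The next term joins XAAXAXAAXAAXAXAAXAXAA and XAAXAXAAXAAXA.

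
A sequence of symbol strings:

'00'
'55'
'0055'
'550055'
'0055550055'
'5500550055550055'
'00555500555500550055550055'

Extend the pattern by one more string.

550055005555005500555500555500550055550055

This is a Fibonacci-style word recurrence s(k) = s(k−2)·s(k−1): e.g. 00·55 = 0055.
Continuing: 5500550055550055 · 00555500555500550055550055 gives term 8.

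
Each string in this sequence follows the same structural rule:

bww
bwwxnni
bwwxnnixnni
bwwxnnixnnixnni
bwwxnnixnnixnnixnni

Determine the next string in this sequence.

Every step adds xnni to the end: s(k+1) = s(k)·xnni.
So the next term is bwwxnnixnnixnnixnni·xnni.

bwwxnnixnnixnnixnnixnni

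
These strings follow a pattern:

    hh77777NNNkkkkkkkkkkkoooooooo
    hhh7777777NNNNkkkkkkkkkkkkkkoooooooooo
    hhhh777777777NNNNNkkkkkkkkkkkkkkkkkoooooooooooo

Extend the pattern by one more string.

hhhhh77777777777NNNNNNkkkkkkkkkkkkkkkkkkkkoooooooooooooo

Term n consists of n-1 h's, followed by 2n-1 7's, followed by n N's, followed by 3n+2 k's, followed by 2n+2 o's, where the shown terms are n = 3, 4, 5.
Setting n = 6 gives 5, 11, 6, 20, 14 characters in each block.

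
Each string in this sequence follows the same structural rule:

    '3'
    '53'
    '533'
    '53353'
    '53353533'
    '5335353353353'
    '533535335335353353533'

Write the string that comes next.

This is a Fibonacci-style word recurrence s(k) = s(k−1)·s(k−2): e.g. 53·3 = 533.
So term 8 is 533535335335353353533·5335353353353.

5335353353353533535335335353353353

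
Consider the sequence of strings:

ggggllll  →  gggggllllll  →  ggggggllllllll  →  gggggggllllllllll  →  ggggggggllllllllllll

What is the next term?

The n-th term is n+2 g's then 2n l's, where the shown terms are n = 2, 3, 4, 5, 6.
Setting n = 7 gives 9, 14 characters in each block.

gggggggggllllllllllllll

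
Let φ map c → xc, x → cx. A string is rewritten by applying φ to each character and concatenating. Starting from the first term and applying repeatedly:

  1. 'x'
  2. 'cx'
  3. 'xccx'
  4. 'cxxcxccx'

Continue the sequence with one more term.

xccxcxxccxxcxccx

Expanding cxxcxccx: c→xc, x→cx, x→cx, c→xc, x→cx, c→xc, c→xc, x→cx. Concatenated: xc cx cx xc cx xc xc cx.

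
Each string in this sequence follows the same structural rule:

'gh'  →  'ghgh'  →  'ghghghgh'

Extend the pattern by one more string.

s(k+1) = s(k)·s(k) — each term doubles the last.
One more doubling of ghghghgh gives the answer.

ghghghghghghghgh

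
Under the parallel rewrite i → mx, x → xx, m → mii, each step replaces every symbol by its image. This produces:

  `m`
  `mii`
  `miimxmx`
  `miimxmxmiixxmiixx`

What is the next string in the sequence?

Replace each of the 17 characters of miimxmxmiixxmiixx in place — mii mx mx mii xx mii xx mii mx mx xx xx mii mx mx xx xx — and concatenate.

miimxmxmiixxmiixxmiimxmxxxxxmiimxmxxxxx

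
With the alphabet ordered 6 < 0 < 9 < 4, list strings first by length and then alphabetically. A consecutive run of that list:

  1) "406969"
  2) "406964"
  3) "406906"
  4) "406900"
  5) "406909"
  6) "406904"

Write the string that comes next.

406996

Find the rightmost character of 406904 below 4, bump it to the next letter, and reset everything to its right to 6.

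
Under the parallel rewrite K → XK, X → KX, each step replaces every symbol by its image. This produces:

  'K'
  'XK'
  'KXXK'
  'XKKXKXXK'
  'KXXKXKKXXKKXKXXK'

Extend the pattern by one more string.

XKKXKXXKKXXKXKKXKXXKXKKXXKKXKXXK

φ(KXXKXKKXXKKXKXXK) expands symbol-by-symbol to XK KX KX XK KX XK XK KX KX XK XK KX XK KX KX XK; joining the 16 pieces gives the next term.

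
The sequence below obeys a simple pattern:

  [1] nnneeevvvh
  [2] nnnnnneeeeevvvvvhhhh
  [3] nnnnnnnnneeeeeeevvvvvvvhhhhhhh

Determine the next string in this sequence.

nnnnnnnnnnnneeeeeeeeevvvvvvvvvhhhhhhhhhh

Reading off run lengths: n runs 3, 6, 9; e runs 3, 5, 7; v runs 3, 5, 7; h runs 1, 4, 7 — each is linear in n (n = 1, 2, …).
For the next term, n = 4, so the run lengths are 12, 9, 9, 10.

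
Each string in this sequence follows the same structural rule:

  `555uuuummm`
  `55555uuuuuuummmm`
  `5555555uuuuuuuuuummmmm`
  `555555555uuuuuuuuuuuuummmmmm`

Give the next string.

55555555555uuuuuuuuuuuuuuuummmmmmm

The n-th term is 2n+1 5's then 3n+1 u's then n+2 m's (n = 1, 2, …).
For the next term, n = 5, so the run lengths are 11, 16, 7.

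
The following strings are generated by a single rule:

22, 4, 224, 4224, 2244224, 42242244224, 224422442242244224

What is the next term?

42242244224224422442242244224

From term 3 onward, concatenate the second-to-last term with the last: 22·4 = 224, 4·224 = 4224, …
So term 8 is 42242244224·224422442242244224.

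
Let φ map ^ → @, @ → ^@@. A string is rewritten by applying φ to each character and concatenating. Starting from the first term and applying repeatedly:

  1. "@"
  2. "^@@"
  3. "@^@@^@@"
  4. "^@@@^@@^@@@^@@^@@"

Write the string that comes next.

@^@@^@@^@@@^@@^@@@^@@^@@^@@@^@@^@@@^@@^@@

Applying the rule to each of the 17 symbols of ^@@@^@@^@@@^@@^@@ gives the pieces @ ^@@ ^@@ ^@@ @ ^@@ ^@@ @ ^@@ ^@@ ^@@ @ ^@@ ^@@ @ ^@@ ^@@, which concatenate to the answer.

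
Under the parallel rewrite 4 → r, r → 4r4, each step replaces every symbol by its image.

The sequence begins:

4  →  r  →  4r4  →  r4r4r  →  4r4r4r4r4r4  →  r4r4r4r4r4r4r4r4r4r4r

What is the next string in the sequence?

4r4r4r4r4r4r4r4r4r4r4r4r4r4r4r4r4r4r4r4r4r4

Applying the rule to each of the 21 symbols of r4r4r4r4r4r4r4r4r4r4r gives the pieces 4r4 r 4r4 r 4r4 r 4r4 r 4r4 r 4r4 r 4r4 r 4r4 r 4r4 r 4r4 r 4r4, which concatenate to the answer.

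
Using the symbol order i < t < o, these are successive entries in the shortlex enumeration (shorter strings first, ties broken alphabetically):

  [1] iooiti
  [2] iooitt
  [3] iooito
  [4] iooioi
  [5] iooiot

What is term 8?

Continuing the enumeration 3 steps past iooiot: iooiot → iooioo → iootii → (answer).

iootit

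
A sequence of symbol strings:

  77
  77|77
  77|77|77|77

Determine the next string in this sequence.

Each string is two copies of the previous one joined by '|'.
Doubling 77|77|77|77 with '|' between the halves:

77|77|77|77|77|77|77|77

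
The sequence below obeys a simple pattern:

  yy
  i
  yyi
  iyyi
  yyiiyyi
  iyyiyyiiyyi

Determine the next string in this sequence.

From term 3 onward, concatenate the second-to-last term with the last: yy·i = yyi, i·yyi = iyyi, …
The next term joins yyiiyyi and iyyiyyiiyyi.

yyiiyyiiyyiyyiiyyi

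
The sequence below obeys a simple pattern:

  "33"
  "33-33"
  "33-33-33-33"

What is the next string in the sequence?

Each string is two copies of the previous one joined by '-'.
So the next term is two copies of 33-33-33-33 with '-' between the halves.

33-33-33-33-33-33-33-33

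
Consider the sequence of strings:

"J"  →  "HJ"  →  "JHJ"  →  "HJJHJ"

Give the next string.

From term 3 onward, concatenate the second-to-last term with the last: J·HJ = JHJ, HJ·JHJ = HJJHJ, …
The next term joins JHJ and HJJHJ.

JHJHJJHJ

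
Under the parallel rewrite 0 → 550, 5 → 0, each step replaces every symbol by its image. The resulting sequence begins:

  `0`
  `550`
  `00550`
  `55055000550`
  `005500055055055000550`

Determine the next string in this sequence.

Replace each of the 21 characters of 005500055055055000550 in place — 550 550 0 0 550 550 550 0 0 550 0 0 550 0 0 550 550 550 0 0 550 — and concatenate.

5505500055055055000550005500055055055000550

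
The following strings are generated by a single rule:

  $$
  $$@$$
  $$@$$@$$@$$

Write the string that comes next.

$$@$$@$$@$$@$$@$$@$$@$$

Every step duplicates the string with '@' between the halves.
One more doubling of $$@$$@$$@$$ gives the answer.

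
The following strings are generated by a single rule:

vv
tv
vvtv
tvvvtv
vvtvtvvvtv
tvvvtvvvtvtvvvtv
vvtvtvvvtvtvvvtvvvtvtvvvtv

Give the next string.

From term 3 onward, concatenate the second-to-last term with the last: vv·tv = vvtv, tv·vvtv = tvvvtv, …
Continuing: tvvvtvvvtvtvvvtv · vvtvtvvvtvtvvvtvvvtvtvvvtv gives term 8.

tvvvtvvvtvtvvvtvvvtvtvvvtvtvvvtvvvtvtvvvtv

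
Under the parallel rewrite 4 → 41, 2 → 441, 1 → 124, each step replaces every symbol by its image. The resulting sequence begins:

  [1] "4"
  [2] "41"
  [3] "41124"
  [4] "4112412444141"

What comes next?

411241244414112444141414112441124

Replace each of the 13 characters of 4112412444141 in place — 41 124 124 441 41 124 441 41 41 41 124 41 124 — and concatenate.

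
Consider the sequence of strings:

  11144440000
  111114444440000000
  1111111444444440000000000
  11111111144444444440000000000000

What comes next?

Term n consists of 2n+1 1's, followed by 2n+2 4's, followed by 3n+1 0's (n = 1, 2, …).
Setting n = 5 gives 11, 12, 16 characters in each block.

111111111114444444444440000000000000000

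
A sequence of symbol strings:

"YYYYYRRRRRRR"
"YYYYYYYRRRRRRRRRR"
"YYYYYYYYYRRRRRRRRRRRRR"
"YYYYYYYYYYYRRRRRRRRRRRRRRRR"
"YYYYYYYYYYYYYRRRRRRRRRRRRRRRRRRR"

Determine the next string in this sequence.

YYYYYYYYYYYYYYYRRRRRRRRRRRRRRRRRRRRRR

The n-th term is 2n+1 Y's then 3n+1 R's, where the shown terms are n = 2, 3, 4, 5, 6.
For the next term, n = 7, so the run lengths are 15, 22.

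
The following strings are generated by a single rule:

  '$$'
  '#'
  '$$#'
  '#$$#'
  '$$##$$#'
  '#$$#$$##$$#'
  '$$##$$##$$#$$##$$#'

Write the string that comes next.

#$$#$$##$$#$$##$$##$$#$$##$$#

This is a Fibonacci-style word recurrence s(k) = s(k−2)·s(k−1): e.g. $$·# = $$#.
So term 8 is #$$#$$##$$#·$$##$$##$$#$$##$$#.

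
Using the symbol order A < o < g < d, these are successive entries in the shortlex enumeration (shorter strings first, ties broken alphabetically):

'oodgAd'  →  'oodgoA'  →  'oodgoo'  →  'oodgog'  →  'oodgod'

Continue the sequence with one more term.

oodggA

Find the rightmost character of oodgod below d, bump it to the next letter, and reset everything to its right to A.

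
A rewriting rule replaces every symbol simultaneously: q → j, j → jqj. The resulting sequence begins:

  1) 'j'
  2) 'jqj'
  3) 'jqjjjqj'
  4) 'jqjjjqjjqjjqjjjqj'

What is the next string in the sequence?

jqjjjqjjqjjqjjjqjjqjjjqjjqjjjqjjqjjqjjjqj

Replace each of the 17 characters of jqjjjqjjqjjqjjjqj in place — jqj j jqj jqj jqj j jqj jqj j jqj jqj j jqj jqj jqj j jqj — and concatenate.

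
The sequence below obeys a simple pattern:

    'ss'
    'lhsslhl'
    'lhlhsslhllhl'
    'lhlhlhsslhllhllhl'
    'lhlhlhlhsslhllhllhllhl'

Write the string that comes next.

lhlhlhlhlhsslhllhllhllhllhl

Each term wraps the previous one in lh on the left and lhl on the right.
So the next term is lh·lhlhlhlhsslhllhllhllhl·lhl.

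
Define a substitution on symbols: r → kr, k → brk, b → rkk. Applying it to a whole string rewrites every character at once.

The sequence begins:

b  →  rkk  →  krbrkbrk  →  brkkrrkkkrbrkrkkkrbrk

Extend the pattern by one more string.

Replace each of the 21 characters of brkkrrkkkrbrkrkkkrbrk in place — rkk kr brk brk kr kr brk brk brk kr rkk kr brk kr brk brk brk kr rkk kr brk — and concatenate.

rkkkrbrkbrkkrkrbrkbrkbrkkrrkkkrbrkkrbrkbrkbrkkrrkkkrbrk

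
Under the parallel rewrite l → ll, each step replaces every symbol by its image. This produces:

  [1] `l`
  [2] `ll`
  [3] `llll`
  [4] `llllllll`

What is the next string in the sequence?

llllllllllllllll

Expanding llllllll: l→ll, l→ll, l→ll, l→ll, l→ll, l→ll, l→ll, l→ll. Concatenated: ll ll ll ll ll ll ll ll.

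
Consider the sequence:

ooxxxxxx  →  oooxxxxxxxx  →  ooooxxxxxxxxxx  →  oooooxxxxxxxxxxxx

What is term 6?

The n-th term is n o's then 2n+2 x's, where the shown terms are n = 2, 3, 4, 5.
For term 6, n = 7, so the run lengths are 7, 16.

oooooooxxxxxxxxxxxxxxxx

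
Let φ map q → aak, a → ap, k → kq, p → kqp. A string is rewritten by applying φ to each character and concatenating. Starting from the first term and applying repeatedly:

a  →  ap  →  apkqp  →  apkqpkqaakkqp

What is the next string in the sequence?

apkqpkqaakkqpkqaakapapkqkqaakkqp

φ(apkqpkqaakkqp) expands symbol-by-symbol to ap kqp kq aak kqp kq aak ap ap kq kq aak kqp; joining the 13 pieces gives the next term.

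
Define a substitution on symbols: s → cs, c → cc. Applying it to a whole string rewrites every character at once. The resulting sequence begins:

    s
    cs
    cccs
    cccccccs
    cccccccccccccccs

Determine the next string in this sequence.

cccccccccccccccccccccccccccccccs

Applying the rule to each of the 16 symbols of cccccccccccccccs gives the pieces cc cc cc cc cc cc cc cc cc cc cc cc cc cc cc cs, which concatenate to the answer.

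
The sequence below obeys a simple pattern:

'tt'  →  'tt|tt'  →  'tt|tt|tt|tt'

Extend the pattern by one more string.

tt|tt|tt|tt|tt|tt|tt|tt

s(k+1) = s(k)·|·s(k) — each term doubles the last with '|' between the halves.
One more doubling of tt|tt|tt|tt gives the answer.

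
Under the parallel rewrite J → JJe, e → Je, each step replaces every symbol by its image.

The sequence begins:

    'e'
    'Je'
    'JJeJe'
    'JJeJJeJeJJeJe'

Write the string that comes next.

JJeJJeJeJJeJJeJeJJeJeJJeJJeJeJJeJe

Applying the rule to each of the 13 symbols of JJeJJeJeJJeJe gives the pieces JJe JJe Je JJe JJe Je JJe Je JJe JJe Je JJe Je, which concatenate to the answer.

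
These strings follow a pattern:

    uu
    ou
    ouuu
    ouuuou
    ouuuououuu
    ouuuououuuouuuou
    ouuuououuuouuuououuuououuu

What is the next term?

From term 3 onward, concatenate the last term with the second-to-last: ou·uu = ouuu, ouuu·ou = ouuuou, …
So term 8 is ouuuououuuouuuououuuououuu·ouuuououuuouuuou.

ouuuououuuouuuououuuououuuouuuououuuouuuou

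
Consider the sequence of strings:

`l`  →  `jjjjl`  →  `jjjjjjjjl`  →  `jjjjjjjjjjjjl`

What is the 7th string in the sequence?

The strings grow by a fixed prefix jjjj each time.
From jjjjjjjjjjjjl, 3 further steps: jjjjjjjjjjjjl → jjjjjjjjjjjjjjjjl → jjjjjjjjjjjjjjjjjjjjl → (answer).

jjjjjjjjjjjjjjjjjjjjjjjjl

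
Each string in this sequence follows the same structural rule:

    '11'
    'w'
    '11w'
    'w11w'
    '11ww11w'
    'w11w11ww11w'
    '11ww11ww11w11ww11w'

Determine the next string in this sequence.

This is a Fibonacci-style word recurrence s(k) = s(k−2)·s(k−1): e.g. 11·w = 11w.
Continuing: w11w11ww11w · 11ww11ww11w11ww11w gives term 8.

w11w11ww11w11ww11ww11w11ww11w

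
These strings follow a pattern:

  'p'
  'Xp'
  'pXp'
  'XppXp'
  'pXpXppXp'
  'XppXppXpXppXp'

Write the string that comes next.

pXpXppXpXppXppXpXppXp

This is a Fibonacci-style word recurrence s(k) = s(k−2)·s(k−1): e.g. p·Xp = pXp.
The next term joins pXpXppXp and XppXppXpXppXp.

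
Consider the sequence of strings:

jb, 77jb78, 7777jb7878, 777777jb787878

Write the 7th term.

Every step adds 77 to the front and 78 to the end of the previous string.
From 777777jb787878, 3 further steps: 777777jb787878 → 77777777jb78787878 → 7777777777jb7878787878 → (answer).

777777777777jb787878787878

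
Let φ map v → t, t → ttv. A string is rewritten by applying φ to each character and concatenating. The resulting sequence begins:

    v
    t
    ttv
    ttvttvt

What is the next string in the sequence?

Rewriting each symbol of ttvttvt: t→ttv, t→ttv, v→t, t→ttv, t→ttv, v→t, t→ttv, which concatenates to ttv ttv t ttv ttv t ttv.

ttvttvtttvttvtttv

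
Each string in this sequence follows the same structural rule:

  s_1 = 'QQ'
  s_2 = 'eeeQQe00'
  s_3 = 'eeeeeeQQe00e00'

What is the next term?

s(k+1) = eee·s(k)·e00, so each term gains eee as a prefix and e00 as a suffix.
So the next term is eee·eeeeeeQQe00e00·e00.

eeeeeeeeeQQe00e00e00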